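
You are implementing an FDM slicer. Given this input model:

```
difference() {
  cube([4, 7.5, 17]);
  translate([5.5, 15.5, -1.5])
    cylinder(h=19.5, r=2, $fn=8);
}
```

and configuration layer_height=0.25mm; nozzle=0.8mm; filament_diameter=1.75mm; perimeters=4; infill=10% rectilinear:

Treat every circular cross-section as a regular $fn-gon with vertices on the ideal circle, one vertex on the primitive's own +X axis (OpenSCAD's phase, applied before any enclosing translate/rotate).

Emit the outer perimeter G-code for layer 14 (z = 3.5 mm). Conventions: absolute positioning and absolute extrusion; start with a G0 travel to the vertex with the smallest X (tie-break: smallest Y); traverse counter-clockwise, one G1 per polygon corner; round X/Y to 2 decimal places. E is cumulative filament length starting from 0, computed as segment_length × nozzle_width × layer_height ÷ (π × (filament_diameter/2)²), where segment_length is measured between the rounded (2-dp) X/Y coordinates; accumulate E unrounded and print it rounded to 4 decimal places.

G0 X0.00 Y0.00 Z3.50
G1 X4.00 Y0.00 E0.3326
G1 X4.00 Y7.50 E0.9562
G1 X0.00 Y7.50 E1.2888
G1 X0.00 Y0.00 E1.9125

At z = 3.5 mm: the 4×7.5 cube contributes its full rectangle; the r=2 cylinder at (5.5, 15.5) gives a regular 8-gon of circumradius 2 (constant along its height); Subtracting the remaining from the first: starting from the 4×7.5 cube, the r=2 cylinder at (5.5, 15.5) misses the remaining region (no effect) — 1 connected region. The outline is a single polygon with 4 vertices. Extrusion per mm of travel: 0.8 × 0.25 / (π × 0.875²) = 0.083150. Accumulating E over each segment gives final E = 1.9125.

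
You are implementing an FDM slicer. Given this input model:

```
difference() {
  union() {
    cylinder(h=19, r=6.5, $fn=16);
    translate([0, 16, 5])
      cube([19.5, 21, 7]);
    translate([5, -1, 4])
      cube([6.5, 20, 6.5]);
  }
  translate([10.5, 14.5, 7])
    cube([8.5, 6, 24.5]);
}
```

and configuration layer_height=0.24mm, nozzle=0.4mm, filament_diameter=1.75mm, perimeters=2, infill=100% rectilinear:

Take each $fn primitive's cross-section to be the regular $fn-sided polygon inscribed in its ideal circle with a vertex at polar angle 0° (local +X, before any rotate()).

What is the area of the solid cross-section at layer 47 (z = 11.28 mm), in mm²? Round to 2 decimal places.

At z = 11.28 mm: the r=6.5 cylinder contributes a regular 16-gon of circumradius 6.5 (area = (16/2)·6.500²·sin(360°/16) = 129.35 mm²); the cube at (0, 16) is present — its section is the full 19.5×21 rectangle (area 409.50 mm²); the cube at (5, -1) is absent (z outside [4, 10.5]); Combining (union): the 2 present regions are separate (no shared area or edge), so areas and boundary lengths simply add and each stays a separate island — area = 538.85 mm²; the cube at (10.5, 14.5) is present — its section is the full 8.5×6 rectangle (area 51.00 mm²); Subtracting the remaining from the first: starting from that combined region (538.85 mm²), the 8.5×6 cube at (10.5, 14.5) partially overlaps it — only the 38.25 mm² overlap (of its 51.00 mm²) is removed, clipping the outline — area = 500.60 mm². Overall, the cross-section has 2 separate islands. Net area = 500.60 mm².

500.60 mm²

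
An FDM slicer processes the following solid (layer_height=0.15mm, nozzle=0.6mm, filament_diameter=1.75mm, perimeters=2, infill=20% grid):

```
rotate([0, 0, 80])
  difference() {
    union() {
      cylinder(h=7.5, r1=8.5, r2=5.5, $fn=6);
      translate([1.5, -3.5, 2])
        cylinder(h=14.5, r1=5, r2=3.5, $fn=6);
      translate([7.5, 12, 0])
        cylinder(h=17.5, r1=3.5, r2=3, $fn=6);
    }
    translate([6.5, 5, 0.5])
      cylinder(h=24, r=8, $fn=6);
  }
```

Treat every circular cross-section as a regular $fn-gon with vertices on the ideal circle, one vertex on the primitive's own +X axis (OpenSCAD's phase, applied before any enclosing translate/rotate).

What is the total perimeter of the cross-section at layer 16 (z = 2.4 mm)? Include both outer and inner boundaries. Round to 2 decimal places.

At z = 2.4 mm: the cone contributes a regular 6-gon of circumradius 7.540 (interpolated between r1=8.5 and r2=5.5 at t=0.320) (perimeter = 2·6·7.540·sin(180°/6) = 45.24 mm); the cone at (1.5, -3.5) (r1=5→r2=3.5) has section circumradius 4.959 here — a regular 6-gon (perimeter = 2·6·4.959·sin(180°/6) = 29.75 mm); the cone at (7.5, 12): at t=0.137 of its height the radius interpolates to r₁+(r₂−r₁)t = 3.431, giving a regular 6-gon of that circumradius (perimeter = 2·6·3.431·sin(180°/6) = 20.59 mm); Combining (union): the regions partially overlap (shared area 53.46 mm²), so the edge portions inside another operand are dropped and the merged outline is re-measured after clipping — boundary = 68.23 mm; the cylinder at (6.5, 5): section is a regular 6-gon, circumradius r=8 (perimeter = 2·6·8.000·sin(180°/6) = 48.00 mm); Taking the first minus the rest: starting from that combined region, the r=8 cylinder at (6.5, 5) partially overlaps it — only the 63.29 mm² overlap (of its 166.28 mm²) is removed, clipping the outline — boundary = 64.81 mm; (whole slice rotated 80° about Z — lengths, areas and connectivity unchanged). Overall, the cross-section has 2 separate islands. Total boundary length (outer) = 64.81 mm.

64.81 mm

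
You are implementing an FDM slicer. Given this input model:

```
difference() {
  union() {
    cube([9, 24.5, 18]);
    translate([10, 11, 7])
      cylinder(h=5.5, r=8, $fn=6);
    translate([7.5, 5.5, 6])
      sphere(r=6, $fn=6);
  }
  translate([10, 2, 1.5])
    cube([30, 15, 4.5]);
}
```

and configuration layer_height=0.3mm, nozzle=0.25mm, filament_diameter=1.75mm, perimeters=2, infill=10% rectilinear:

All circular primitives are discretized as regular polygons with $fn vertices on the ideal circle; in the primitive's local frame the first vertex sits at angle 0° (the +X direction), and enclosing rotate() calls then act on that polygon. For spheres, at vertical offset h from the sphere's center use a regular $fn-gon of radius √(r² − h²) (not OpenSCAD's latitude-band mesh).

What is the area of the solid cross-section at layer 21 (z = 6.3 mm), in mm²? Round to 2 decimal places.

At z = 6.3 mm: the 9×24.5 cube contributes its full rectangle (area 220.50 mm²); the cylinder at (10, 11) is absent (z outside [7, 12.5]); the r=6 sphere at (7.5, 5.5) contributes a regular 6-gon of circumradius √(6²−0.3²) = 5.992 (area = (6/2)·5.992²·sin(360°/6) = 93.30 mm²); Combining (union): the regions partially overlap — summed areas 313.80 mm² minus the doubly-counted overlap 62.22 mm² gives 251.58 mm² — area = 251.58 mm²; the cube at (10, 2) is absent (z outside [1.5, 6]); Taking the first minus the rest: none of the subtracted shapes is present at this height, so the result so far is unchanged — area = 251.58 mm². Overall, the cross-section is a single solid region. Net area = 251.58 mm².

251.58 mm²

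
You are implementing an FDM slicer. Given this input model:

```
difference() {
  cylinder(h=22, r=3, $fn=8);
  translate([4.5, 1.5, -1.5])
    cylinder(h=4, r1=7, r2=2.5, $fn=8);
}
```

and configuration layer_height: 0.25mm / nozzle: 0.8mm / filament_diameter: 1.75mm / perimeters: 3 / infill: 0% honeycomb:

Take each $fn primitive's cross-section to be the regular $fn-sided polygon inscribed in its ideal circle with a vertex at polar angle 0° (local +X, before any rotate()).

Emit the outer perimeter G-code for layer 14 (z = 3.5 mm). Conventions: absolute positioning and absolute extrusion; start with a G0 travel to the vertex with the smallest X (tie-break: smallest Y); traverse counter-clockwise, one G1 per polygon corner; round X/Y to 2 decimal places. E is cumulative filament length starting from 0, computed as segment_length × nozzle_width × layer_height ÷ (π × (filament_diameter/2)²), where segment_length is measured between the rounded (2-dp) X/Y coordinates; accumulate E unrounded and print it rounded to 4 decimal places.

At z = 3.5 mm: the r=3 cylinder gives a regular 8-gon of circumradius 3 (constant along its height); the cone at (4.5, 1.5) does not reach this height (z outside [-1.5, 2.5]); Taking the first minus the rest: none of the subtracted shapes is present at this height, so the r=3 cylinder is unchanged — 1 connected region. The outline is a single polygon with 8 vertices. Extrusion per mm of travel: 0.8 × 0.25 / (π × 0.875²) = 0.083150. Accumulating E over each segment gives final E = 1.5269.

G0 X-3.00 Y0.00 Z3.50
G1 X-2.12 Y-2.12 E0.1909
G1 X0.00 Y-3.00 E0.3817
G1 X2.12 Y-2.12 E0.5726
G1 X3.00 Y0.00 E0.7634
G1 X2.12 Y2.12 E0.9543
G1 X0.00 Y3.00 E1.1452
G1 X-2.12 Y2.12 E1.3360
G1 X-3.00 Y0.00 E1.5269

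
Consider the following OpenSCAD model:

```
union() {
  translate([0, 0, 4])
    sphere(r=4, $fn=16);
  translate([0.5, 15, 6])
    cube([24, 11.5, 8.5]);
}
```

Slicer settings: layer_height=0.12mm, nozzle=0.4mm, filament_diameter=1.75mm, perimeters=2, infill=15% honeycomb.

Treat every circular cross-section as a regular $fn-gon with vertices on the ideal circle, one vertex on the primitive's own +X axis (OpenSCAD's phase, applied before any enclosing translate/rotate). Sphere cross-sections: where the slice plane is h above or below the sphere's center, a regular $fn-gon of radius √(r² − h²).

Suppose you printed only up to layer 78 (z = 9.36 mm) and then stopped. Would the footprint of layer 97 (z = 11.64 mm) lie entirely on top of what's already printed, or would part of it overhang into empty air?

entirely on top

Compare the two slices. At z = 9.36: the sphere is absent (|z−center|=5.360 > r=4); the cube at (0.5, 15) (footprint 24×11.5) is included at this height (area 276.00 mm²); Combining (union): only the 24×11.5 cube at (0.5, 15) is present, so the union is just that shape — area = 276.00 mm². At z = 11.64: the sphere does not reach this height (|z−center|=7.640 > r=4); the cube at (0.5, 15) is present — its section is the full 24×11.5 rectangle (area 276.00 mm²); Combining (union): only the 24×11.5 cube at (0.5, 15) is present, so the union is just that shape — area = 276.00 mm². Checking containment: the cross-section at z = 11.64 is a subset of the cross-section at z = 9.36.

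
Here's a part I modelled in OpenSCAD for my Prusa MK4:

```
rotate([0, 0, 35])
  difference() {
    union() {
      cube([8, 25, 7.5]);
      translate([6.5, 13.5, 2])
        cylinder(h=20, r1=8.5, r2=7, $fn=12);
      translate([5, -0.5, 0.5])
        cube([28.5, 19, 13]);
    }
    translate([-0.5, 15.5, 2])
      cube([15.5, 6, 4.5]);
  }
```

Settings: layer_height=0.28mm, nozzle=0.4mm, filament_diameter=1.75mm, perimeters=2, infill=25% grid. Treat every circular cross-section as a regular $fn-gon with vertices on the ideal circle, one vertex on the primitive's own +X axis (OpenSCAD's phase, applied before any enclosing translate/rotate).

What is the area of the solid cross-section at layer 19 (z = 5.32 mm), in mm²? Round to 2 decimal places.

626.04 mm²

At z = 5.32 mm: the cube is present — its section is the full 8×25 rectangle (area 200.00 mm²); the cone at (6.5, 13.5) contributes a regular 12-gon of circumradius 8.251 (interpolated between r1=8.5 and r2=7 at t=0.166) (area = (12/2)·8.251²·sin(360°/12) = 204.24 mm²); the 28.5×19 cube at (5, -0.5) contributes its full rectangle (area 541.50 mm²); Taking the union: the regions partially overlap — summed areas 945.74 mm² minus the doubly-counted overlap 240.57 mm² gives 705.16 mm² — area = 705.16 mm²; the 15.5×6 cube at (-0.5, 15.5) contributes its full rectangle (area 93.00 mm²); After the difference (first − rest): starting from that combined region (705.16 mm²), the 15.5×6 cube at (-0.5, 15.5) partially overlaps it — only the 79.12 mm² overlap (of its 93.00 mm²) is removed, clipping the outline — area = 626.04 mm²; (rotated 35° about Z; rotation is an isometry so areas/perimeters/island counts are preserved). Overall, the cross-section has 2 separate islands. Net area = 626.04 mm².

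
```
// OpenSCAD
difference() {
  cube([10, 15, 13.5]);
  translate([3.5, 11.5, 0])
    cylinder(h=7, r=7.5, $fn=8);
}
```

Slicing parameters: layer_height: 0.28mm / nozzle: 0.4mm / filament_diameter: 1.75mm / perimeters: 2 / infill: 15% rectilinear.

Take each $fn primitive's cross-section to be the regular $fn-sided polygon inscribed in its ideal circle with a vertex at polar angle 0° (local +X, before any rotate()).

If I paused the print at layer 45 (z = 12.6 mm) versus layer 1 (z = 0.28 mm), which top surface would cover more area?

Layer 45 (z = 12.6): the cube is present — its section is the full 10×15 rectangle (area 150.00 mm²); the cylinder at (3.5, 11.5) is absent (z outside [0, 7]); Taking the first minus the rest: none of the subtracted shapes is present at this height, so the 10×15 cube is unchanged — area = 150.00 mm². So its area = 150.00 mm². Layer 1 (z = 0.28): the 10×15 cube contributes its full rectangle (area 150.00 mm²); the r=7.5 cylinder at (3.5, 11.5) gives a regular 8-gon of circumradius 7.5 (constant along its height) (area = (8/2)·7.500²·sin(360°/8) = 159.10 mm²); After the difference (first − rest): starting from the 10×15 cube (150.00 mm²), the r=7.5 cylinder at (3.5, 11.5) partially overlaps it — only the 97.04 mm² overlap (of its 159.10 mm²) is removed, clipping the outline — area = 52.96 mm². So its area = 52.96 mm². Layer 45 is larger (150.00 vs 52.96 mm²).

layer 45 (z = 12.6 mm)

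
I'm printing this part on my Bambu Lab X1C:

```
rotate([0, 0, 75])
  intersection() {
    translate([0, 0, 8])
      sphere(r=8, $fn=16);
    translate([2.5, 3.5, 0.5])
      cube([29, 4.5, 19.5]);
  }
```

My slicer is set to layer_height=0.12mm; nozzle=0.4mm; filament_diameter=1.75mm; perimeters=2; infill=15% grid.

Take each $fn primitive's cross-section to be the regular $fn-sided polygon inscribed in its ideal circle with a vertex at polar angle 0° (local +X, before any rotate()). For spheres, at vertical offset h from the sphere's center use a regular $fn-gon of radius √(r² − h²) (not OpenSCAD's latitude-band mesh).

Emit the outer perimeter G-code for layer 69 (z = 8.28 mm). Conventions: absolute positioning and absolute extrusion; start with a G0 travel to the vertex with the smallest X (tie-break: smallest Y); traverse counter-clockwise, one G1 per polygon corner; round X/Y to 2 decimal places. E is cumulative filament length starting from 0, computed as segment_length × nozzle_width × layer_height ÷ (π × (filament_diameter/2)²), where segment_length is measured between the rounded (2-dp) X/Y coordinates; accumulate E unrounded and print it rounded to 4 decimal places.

G0 X-6.60 Y4.36 Z8.28
G1 X-2.73 Y3.32 E0.0800
G1 X-1.55 Y7.76 E0.1717
G1 X-4.00 Y6.92 E0.2233
G1 X-6.34 Y4.87 E0.2854
G1 X-6.60 Y4.36 E0.2968

At z = 8.28 mm: the sphere: section is a regular 16-gon, circumradius = √(r²−h²) = √(8²−0.28²) = 7.995; the cube at (2.5, 3.5) (footprint 29×4.5) is included at this height; Taking the intersection: the 29×4.5 cube at (2.5, 3.5) partially overlaps the r=8 sphere; clipping to the common part keeps 11.59 mm² — 1 connected region; (whole slice rotated 75° about Z — lengths, areas and connectivity unchanged). The outline is a single polygon with 5 vertices. Extrusion per mm of travel: 0.4 × 0.12 / (π × 0.875²) = 0.019956. Accumulating E over each segment gives final E = 0.2968.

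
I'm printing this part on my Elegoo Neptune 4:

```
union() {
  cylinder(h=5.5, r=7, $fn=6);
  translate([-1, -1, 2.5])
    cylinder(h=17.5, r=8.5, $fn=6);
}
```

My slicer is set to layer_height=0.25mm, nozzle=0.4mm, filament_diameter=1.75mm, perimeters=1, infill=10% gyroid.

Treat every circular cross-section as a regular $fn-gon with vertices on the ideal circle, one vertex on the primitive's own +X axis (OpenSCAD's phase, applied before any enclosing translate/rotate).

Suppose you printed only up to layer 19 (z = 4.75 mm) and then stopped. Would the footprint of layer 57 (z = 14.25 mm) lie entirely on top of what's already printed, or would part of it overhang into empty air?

entirely on top

Compare the two slices. At z = 4.75: the cylinder: section is a regular 6-gon, circumradius r=7 (area = (6/2)·7.000²·sin(360°/6) = 127.31 mm²); the r=8.5 cylinder at (-1, -1) gives a regular 6-gon of circumradius 8.5 (constant along its height) (area = (6/2)·8.500²·sin(360°/6) = 187.71 mm²); Merging all regions: the regions partially overlap — summed areas 315.02 mm² minus the doubly-counted overlap 126.83 mm² gives 188.18 mm² — area = 188.18 mm². At z = 14.25: the cylinder does not reach this height (z outside [0, 5.5]); the cylinder at (-1, -1): section is a regular 6-gon, circumradius r=8.5 (area = (6/2)·8.500²·sin(360°/6) = 187.71 mm²); Taking the union: only the r=8.5 cylinder at (-1, -1) is present, so the union is just that shape — area = 187.71 mm². Checking containment: the cross-section at z = 14.25 is a subset of the cross-section at z = 4.75.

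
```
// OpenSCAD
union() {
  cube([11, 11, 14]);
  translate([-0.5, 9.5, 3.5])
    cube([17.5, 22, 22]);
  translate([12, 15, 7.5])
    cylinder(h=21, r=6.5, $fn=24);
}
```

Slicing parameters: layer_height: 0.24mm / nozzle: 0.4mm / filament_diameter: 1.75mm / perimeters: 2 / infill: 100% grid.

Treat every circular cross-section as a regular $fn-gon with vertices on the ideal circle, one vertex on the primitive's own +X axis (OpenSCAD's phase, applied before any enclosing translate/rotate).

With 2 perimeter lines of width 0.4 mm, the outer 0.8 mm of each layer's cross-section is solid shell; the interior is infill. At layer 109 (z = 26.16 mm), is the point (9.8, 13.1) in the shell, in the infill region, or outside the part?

At z = 26.16 mm: the cube is absent (z outside [0, 14]); the cube at (-0.5, 9.5) does not reach this height (z outside [3.5, 25.5]); the cylinder at (12, 15): section is a regular 24-gon, circumradius r=6.5; Merging all regions: only the r=6.5 cylinder at (12, 15) is present, so the union is just that shape — 1 connected region. Overall, the cross-section is a single solid region. The nearest boundary edge runs (6.37, 11.75)→(7.40, 10.40); distance from the point to it = 3.54 mm. The point is inside the cross-section and 3.54 mm from the nearest boundary — more than the 0.8 mm shell width (2 × 0.4), so it's in the infill interior.

infill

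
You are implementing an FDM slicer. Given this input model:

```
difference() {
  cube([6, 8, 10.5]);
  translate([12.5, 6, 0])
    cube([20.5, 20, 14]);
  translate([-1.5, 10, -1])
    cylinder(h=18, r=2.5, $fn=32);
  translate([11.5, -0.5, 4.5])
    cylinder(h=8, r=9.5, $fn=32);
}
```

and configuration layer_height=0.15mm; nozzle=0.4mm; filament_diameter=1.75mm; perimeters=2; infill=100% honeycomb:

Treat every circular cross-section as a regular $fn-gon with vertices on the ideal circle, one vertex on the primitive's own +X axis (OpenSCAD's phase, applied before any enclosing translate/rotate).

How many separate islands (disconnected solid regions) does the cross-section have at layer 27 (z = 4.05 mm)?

1

At z = 4.05 mm: the cube is present — its section is the full 6×8 rectangle; the cube at (12.5, 6) is present — its section is the full 20.5×20 rectangle; the cylinder at (-1.5, 10): section is a regular 32-gon, circumradius r=2.5; the cylinder at (11.5, -0.5) is absent (z outside [4.5, 12.5]); Taking the first minus the rest: starting from the 6×8 cube, the 20.5×20 cube at (12.5, 6) misses the remaining region (no effect); the r=2.5 cylinder at (-1.5, 10) misses the remaining region (no effect) — 1 connected region. Overall, the cross-section is a single solid region. Island count = 1.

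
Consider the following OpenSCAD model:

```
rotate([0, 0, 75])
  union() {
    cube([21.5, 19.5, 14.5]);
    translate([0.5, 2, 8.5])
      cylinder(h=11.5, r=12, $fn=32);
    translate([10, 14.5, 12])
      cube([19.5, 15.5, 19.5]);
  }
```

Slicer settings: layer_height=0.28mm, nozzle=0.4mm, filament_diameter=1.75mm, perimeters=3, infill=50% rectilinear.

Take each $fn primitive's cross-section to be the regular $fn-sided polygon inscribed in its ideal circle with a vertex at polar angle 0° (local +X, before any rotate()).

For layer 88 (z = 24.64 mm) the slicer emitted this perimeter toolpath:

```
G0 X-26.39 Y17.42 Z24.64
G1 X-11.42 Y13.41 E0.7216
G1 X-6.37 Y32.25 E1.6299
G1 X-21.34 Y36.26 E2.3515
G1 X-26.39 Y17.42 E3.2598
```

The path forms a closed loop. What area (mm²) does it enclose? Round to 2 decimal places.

Apply the shoelace formula to the sequence of (X, Y) vertices; enclosed area = 302.29 mm².

302.29 mm²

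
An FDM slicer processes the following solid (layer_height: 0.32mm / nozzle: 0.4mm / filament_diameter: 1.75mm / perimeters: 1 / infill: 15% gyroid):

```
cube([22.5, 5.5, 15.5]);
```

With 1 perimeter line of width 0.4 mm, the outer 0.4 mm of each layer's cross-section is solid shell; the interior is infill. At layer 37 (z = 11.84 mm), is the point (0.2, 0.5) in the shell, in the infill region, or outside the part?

At z = 11.84 mm: the cube is present — its section is the full 22.5×5.5 rectangle. Overall, the cross-section is a single solid region. The nearest boundary edge runs (0.00, 5.50)→(0.00, 0.00); distance from the point to it = 0.20 mm. The point is inside the cross-section, 0.20 mm from the nearest boundary — within the 0.4 mm shell band (1 × 0.4).

shell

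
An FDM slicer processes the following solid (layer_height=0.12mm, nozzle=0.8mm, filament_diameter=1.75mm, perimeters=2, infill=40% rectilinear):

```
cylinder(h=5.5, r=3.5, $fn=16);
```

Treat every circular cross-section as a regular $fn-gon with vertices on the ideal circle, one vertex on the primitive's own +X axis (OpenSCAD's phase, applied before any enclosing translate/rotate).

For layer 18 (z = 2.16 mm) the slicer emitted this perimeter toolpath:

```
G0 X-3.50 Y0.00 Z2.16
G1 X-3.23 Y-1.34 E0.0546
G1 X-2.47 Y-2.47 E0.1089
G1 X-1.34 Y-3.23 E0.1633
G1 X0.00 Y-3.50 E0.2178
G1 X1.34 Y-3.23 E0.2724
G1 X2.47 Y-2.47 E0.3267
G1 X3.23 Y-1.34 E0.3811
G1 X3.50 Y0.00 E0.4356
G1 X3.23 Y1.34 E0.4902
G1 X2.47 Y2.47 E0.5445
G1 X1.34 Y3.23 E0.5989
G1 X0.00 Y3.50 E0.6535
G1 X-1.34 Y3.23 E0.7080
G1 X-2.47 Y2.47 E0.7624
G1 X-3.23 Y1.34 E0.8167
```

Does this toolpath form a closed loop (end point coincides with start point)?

Start point (G0): (-3.50, 0.00). End point (last G1): the path does not return to the start — open.

no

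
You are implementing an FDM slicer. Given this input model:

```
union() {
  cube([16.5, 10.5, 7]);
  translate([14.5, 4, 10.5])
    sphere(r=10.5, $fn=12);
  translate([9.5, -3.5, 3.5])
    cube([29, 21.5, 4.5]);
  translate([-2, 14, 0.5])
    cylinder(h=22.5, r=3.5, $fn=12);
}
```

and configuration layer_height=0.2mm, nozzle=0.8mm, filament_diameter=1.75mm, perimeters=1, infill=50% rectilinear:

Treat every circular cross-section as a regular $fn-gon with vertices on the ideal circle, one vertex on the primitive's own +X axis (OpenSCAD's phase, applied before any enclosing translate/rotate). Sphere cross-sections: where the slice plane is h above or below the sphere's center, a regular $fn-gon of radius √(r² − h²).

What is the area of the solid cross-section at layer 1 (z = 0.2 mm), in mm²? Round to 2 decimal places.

At z = 0.2 mm: the cube is present — its section is the full 16.5×10.5 rectangle (area 173.25 mm²); the sphere at (14.5, 4): section is a regular 12-gon, circumradius = √(r²−h²) = √(10.5²−10.3²) = 2.040 (area = (12/2)·2.040²·sin(360°/12) = 12.48 mm²); the cube at (9.5, -3.5) is not intersected at this z (z outside [3.5, 8]); the cylinder at (-2, 14) is absent (z outside [0.5, 23]); Combining (union): the regions partially overlap — summed areas 185.73 mm² minus the doubly-counted overlap 12.47 mm² gives 173.26 mm² — area = 173.26 mm². Overall, the cross-section is a single solid region. Net area = 173.26 mm².

173.26 mm²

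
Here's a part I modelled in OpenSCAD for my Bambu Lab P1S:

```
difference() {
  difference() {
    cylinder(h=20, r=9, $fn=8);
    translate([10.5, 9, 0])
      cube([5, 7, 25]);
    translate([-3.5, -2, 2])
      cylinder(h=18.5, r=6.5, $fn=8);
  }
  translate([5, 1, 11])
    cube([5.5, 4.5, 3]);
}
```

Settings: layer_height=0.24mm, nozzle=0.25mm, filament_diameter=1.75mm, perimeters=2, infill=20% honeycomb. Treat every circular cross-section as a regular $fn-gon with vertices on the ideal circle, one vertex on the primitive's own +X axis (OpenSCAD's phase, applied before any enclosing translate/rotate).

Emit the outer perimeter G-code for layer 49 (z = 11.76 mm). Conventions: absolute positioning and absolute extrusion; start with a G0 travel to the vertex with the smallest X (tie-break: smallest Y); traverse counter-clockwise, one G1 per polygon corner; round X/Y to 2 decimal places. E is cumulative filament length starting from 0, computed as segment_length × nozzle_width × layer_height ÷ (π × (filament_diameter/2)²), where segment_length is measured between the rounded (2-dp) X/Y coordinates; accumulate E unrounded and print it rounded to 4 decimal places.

G0 X-7.89 Y2.68 Z11.76
G1 X-3.50 Y4.50 E0.1185
G1 X1.10 Y2.60 E0.2427
G1 X3.00 Y-2.00 E0.3668
G1 X1.10 Y-6.60 E0.4910
G1 X-2.35 Y-8.03 E0.5842
G1 X0.00 Y-9.00 E0.6476
G1 X6.36 Y-6.36 E0.8194
G1 X9.00 Y0.00 E0.9911
G1 X8.59 Y1.00 E1.0181
G1 X5.00 Y1.00 E1.1076
G1 X5.00 Y5.50 E1.2199
G1 X6.72 Y5.50 E1.2628
G1 X6.36 Y6.36 E1.2861
G1 X0.00 Y9.00 E1.4578
G1 X-6.36 Y6.36 E1.6296
G1 X-7.89 Y2.68 E1.7290

At z = 11.76 mm: the r=9 cylinder gives a regular 8-gon of circumradius 9 (constant along its height); the 5×7 cube at (10.5, 9) contributes its full rectangle; the cylinder at (-3.5, -2): section is a regular 8-gon, circumradius r=6.5; Subtracting the remaining from the first: starting from the r=9 cylinder, the 5×7 cube at (10.5, 9) misses the remaining region (no effect); the r=6.5 cylinder at (-3.5, -2) partially overlaps it — only the 104.77 mm² overlap (of its 119.50 mm²) is removed, clipping the outline — 1 connected region; the cube at (5, 1) (footprint 5.5×4.5) is included at this height; Taking the first minus the rest: starting from that combined region, the 5.5×4.5 cube at (5, 1) partially overlaps it — only the 11.94 mm² overlap (of its 24.75 mm²) is removed, clipping the outline — 1 connected region. The outline is a single polygon with 16 vertices. Extrusion per mm of travel: 0.25 × 0.24 / (π × 0.875²) = 0.024945. Accumulating E over each segment gives final E = 1.7290.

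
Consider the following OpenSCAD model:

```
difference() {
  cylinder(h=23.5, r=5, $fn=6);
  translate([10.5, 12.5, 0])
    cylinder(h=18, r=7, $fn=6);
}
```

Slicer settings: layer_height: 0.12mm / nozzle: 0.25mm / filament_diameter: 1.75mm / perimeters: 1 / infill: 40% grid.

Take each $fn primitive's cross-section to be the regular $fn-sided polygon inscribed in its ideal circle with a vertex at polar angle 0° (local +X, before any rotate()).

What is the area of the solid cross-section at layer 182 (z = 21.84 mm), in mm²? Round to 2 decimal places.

64.95 mm²

At z = 21.84 mm: the r=5 cylinder gives a regular 6-gon of circumradius 5 (constant along its height) (area = (6/2)·5.000²·sin(360°/6) = 64.95 mm²); the cylinder at (10.5, 12.5) is absent (z outside [0, 18]); Taking the first minus the rest: none of the subtracted shapes is present at this height, so the r=5 cylinder is unchanged — area = 64.95 mm². Overall, the cross-section is a single solid region. Net area = 64.95 mm².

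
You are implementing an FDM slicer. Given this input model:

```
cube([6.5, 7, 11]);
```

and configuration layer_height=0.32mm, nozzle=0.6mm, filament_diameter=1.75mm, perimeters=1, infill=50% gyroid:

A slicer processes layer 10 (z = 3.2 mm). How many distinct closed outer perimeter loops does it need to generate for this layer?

1

At z = 3.2 mm: the 6.5×7 cube contributes its full rectangle. The result has 1 disconnected region.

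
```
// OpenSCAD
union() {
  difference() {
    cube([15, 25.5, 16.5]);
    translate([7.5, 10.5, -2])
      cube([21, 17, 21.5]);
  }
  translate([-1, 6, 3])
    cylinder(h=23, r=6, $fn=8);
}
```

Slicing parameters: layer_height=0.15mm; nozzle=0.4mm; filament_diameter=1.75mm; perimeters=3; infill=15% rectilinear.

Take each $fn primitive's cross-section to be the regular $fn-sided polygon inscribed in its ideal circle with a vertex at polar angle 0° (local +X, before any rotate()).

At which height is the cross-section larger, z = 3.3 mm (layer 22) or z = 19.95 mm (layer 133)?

layer 22 (z = 3.3 mm)

Layer 22 (z = 3.3): the cube is present — its section is the full 15×25.5 rectangle (area 382.50 mm²); the cube at (7.5, 10.5) is present — its section is the full 21×17 rectangle (area 357.00 mm²); After the difference (first − rest): starting from the 15×25.5 cube (382.50 mm²), the 21×17 cube at (7.5, 10.5) partially overlaps it — only the 112.50 mm² overlap (of its 357.00 mm²) is removed, clipping the outline — area = 270.00 mm²; the r=6 cylinder at (-1, 6) gives a regular 8-gon of circumradius 6 (constant along its height) (area = (8/2)·6.000²·sin(360°/8) = 101.82 mm²); Taking the union: the regions partially overlap — summed areas 371.82 mm² minus the doubly-counted overlap 39.33 mm² gives 332.50 mm² — area = 332.50 mm². So its area = 332.50 mm². Layer 133 (z = 19.95): the cube does not reach this height (z outside [0, 16.5]); the cube at (7.5, 10.5) is absent (z outside [-2, 19.5]); After the difference (first − rest): the first operand is absent here, so nothing remains; the r=6 cylinder at (-1, 6) contributes a regular 8-gon of circumradius 6 (area = (8/2)·6.000²·sin(360°/8) = 101.82 mm²); Combining (union): only the r=6 cylinder at (-1, 6) is present, so the union is just that shape — area = 101.82 mm². So its area = 101.82 mm². Layer 22 is larger (332.50 vs 101.82 mm²).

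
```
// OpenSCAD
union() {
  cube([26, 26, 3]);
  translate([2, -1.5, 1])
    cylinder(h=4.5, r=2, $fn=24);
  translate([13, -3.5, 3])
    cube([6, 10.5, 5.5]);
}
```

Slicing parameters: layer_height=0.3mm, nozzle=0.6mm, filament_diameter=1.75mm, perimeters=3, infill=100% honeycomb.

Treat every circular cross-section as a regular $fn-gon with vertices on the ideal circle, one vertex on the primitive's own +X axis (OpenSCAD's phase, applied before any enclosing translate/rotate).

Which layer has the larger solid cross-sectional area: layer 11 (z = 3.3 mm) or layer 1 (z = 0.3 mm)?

layer 1 (z = 0.3 mm)

Layer 11 (z = 3.3): the cube is not intersected at this z (z outside [0, 3]); the r=2 cylinder at (2, -1.5) contributes a regular 24-gon of circumradius 2 (area = (24/2)·2.000²·sin(360°/24) = 12.42 mm²); the 6×10.5 cube at (13, -3.5) contributes its full rectangle (area 63.00 mm²); Taking the union: the 2 present regions are separate (no shared area or edge), so areas and boundary lengths simply add and each stays a separate island — area = 75.42 mm². So its area = 75.42 mm². Layer 1 (z = 0.3): the cube is present — its section is the full 26×26 rectangle (area 676.00 mm²); the cylinder at (2, -1.5) is not intersected at this z (z outside [1, 5.5]); the cube at (13, -3.5) does not reach this height (z outside [3, 8.5]); Taking the union: only the 26×26 cube is present, so the union is just that shape — area = 676.00 mm². So its area = 676.00 mm². Layer 1 is larger (676.00 vs 75.42 mm²).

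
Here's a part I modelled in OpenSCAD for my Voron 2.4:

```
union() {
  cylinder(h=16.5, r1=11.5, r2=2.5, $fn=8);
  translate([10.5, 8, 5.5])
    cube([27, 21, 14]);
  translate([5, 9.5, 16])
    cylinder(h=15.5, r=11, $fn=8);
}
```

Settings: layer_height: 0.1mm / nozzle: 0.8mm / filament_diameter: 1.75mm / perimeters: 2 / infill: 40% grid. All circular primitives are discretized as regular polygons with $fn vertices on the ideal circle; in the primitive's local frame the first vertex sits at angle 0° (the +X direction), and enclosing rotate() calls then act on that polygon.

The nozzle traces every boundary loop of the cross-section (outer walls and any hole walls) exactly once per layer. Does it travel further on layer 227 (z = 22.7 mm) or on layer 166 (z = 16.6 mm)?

Layer 227 (z = 22.7): the cone is absent (z outside [0, 16.5]); the cube at (10.5, 8) is not intersected at this z (z outside [5.5, 19.5]); the r=11 cylinder at (5, 9.5) contributes a regular 8-gon of circumradius 11 (perimeter = 2·8·11.000·sin(180°/8) = 67.35 mm); Combining (union): only the r=11 cylinder at (5, 9.5) is present, so the union is just that shape — boundary = 67.35 mm. So its perimeter = 67.35 mm. Layer 166 (z = 16.6): the cone is absent (z outside [0, 16.5]); the 27×21 cube at (10.5, 8) contributes its full rectangle (perimeter 96.00 mm); the r=11 cylinder at (5, 9.5) gives a regular 8-gon of circumradius 11 (constant along its height) (perimeter = 2·8·11.000·sin(180°/8) = 67.35 mm); Combining (union): the regions partially overlap (shared area 39.11 mm²), so the edge portions inside another operand are dropped and the merged outline is re-measured after clipping — boundary = 135.74 mm. So its perimeter = 135.74 mm. Layer 166 is larger (135.74 vs 67.35 mm).

layer 166 (z = 16.6 mm)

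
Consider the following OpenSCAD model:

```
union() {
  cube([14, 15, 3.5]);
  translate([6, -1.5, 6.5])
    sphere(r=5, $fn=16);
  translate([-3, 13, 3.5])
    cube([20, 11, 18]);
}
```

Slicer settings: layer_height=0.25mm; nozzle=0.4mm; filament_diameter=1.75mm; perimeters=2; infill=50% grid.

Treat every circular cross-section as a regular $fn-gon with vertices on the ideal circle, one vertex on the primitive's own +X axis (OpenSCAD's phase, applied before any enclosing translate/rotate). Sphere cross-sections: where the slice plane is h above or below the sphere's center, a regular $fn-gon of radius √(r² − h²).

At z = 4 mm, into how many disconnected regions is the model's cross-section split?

2

At z = 4 mm: the cube does not reach this height (z outside [0, 3.5]); the r=5 sphere at (6, -1.5) slices to a regular 16-gon of circumradius 4.330 (√(r²−h²) with h=2.5 from center); the cube at (-3, 13) (footprint 20×11) is included at this height; Combining (union): the 2 present regions are separate (no shared area or edge), so areas and boundary lengths simply add and each stays a separate island — 2 connected regions. The result has 2 disconnected regions.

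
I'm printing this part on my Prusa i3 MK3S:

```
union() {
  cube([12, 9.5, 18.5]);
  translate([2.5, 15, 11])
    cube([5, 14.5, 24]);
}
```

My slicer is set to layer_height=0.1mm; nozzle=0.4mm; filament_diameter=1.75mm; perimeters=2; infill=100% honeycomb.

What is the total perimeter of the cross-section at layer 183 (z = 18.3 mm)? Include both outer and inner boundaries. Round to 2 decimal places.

82.00 mm

At z = 18.3 mm: the cube (footprint 12×9.5) is included at this height (perimeter 43.00 mm); the cube at (2.5, 15) is present — its section is the full 5×14.5 rectangle (perimeter 39.00 mm); Combining (union): the 2 present regions are separate (no shared area or edge), so areas and boundary lengths simply add and each stays a separate island — boundary = 82.00 mm. Overall, the cross-section has 2 separate islands. Total boundary length (outer) = 82.00 mm.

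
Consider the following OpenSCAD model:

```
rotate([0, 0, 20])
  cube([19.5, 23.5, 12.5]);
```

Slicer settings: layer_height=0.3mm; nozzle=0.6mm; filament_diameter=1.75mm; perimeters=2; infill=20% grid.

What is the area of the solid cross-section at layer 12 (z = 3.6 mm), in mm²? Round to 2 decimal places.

At z = 3.6 mm: the 19.5×23.5 cube contributes its full rectangle (area 458.25 mm²); (rotated 20° about Z; rotation is an isometry so areas/perimeters/island counts are preserved). Overall, the cross-section is a single solid region. Net area = 458.25 mm².

458.25 mm²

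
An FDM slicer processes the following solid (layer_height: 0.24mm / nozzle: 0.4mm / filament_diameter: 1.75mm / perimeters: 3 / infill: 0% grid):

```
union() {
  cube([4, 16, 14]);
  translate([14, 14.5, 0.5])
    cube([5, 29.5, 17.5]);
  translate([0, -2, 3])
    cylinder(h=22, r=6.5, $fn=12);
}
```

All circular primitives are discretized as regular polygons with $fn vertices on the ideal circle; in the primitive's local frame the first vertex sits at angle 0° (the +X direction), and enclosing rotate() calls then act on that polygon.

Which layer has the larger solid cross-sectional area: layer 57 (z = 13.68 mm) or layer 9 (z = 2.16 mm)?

Layer 57 (z = 13.68): the 4×16 cube contributes its full rectangle (area 64.00 mm²); the cube at (14, 14.5) (footprint 5×29.5) is included at this height (area 147.50 mm²); the r=6.5 cylinder at (0, -2) gives a regular 12-gon of circumradius 6.5 (constant along its height) (area = (12/2)·6.500²·sin(360°/12) = 126.75 mm²); Combining (union): the regions partially overlap — summed areas 338.25 mm² minus the doubly-counted overlap 15.65 mm² gives 322.60 mm² — area = 322.60 mm². So its area = 322.60 mm². Layer 9 (z = 2.16): the cube (footprint 4×16) is included at this height (area 64.00 mm²); the cube at (14, 14.5) is present — its section is the full 5×29.5 rectangle (area 147.50 mm²); the cylinder at (0, -2) is not intersected at this z (z outside [3, 25]); Merging all regions: the 2 present regions are separate (no shared area or edge), so areas and boundary lengths simply add and each stays a separate island — area = 211.50 mm². So its area = 211.50 mm². Layer 57 is larger (322.60 vs 211.50 mm²).

layer 57 (z = 13.68 mm)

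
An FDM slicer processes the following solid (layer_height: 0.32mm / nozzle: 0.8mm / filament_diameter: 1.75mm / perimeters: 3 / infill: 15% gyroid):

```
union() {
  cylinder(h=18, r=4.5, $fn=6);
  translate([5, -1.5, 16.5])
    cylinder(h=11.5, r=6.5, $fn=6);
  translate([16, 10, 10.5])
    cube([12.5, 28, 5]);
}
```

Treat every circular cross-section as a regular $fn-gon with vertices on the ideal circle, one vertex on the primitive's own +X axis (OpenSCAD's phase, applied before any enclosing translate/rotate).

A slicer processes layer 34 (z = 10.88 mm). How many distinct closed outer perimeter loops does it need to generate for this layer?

2

At z = 10.88 mm: the r=4.5 cylinder gives a regular 6-gon of circumradius 4.5 (constant along its height); the cylinder at (5, -1.5) does not reach this height (z outside [16.5, 28]); the cube at (16, 10) is present — its section is the full 12.5×28 rectangle; Combining (union): the 2 present regions are separate (no shared area or edge), so areas and boundary lengths simply add and each stays a separate island — 2 connected regions. The result has 2 disconnected regions.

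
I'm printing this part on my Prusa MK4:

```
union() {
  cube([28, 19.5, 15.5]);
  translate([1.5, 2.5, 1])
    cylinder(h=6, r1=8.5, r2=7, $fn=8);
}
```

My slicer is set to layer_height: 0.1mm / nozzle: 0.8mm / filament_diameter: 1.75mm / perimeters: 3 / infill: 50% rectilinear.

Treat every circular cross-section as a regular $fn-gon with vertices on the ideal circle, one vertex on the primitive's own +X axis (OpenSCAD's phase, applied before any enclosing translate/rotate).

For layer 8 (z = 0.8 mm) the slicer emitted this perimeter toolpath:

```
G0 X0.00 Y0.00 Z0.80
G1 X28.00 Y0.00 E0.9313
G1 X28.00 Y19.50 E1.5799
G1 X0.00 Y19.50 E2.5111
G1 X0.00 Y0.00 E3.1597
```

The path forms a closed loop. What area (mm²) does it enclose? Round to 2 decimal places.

546.00 mm²

Apply the shoelace formula to the sequence of (X, Y) vertices; enclosed area = 546.00 mm².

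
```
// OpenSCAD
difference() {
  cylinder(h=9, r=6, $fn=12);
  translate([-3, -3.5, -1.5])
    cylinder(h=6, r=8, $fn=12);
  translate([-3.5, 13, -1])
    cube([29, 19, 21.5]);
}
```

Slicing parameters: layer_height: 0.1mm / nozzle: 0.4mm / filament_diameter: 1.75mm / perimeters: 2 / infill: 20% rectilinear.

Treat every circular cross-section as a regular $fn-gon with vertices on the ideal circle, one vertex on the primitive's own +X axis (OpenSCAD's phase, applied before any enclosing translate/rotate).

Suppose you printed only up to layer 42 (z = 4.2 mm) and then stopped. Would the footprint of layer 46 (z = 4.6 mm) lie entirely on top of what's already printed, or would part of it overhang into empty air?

part overhangs

Compare the two slices. At z = 4.2: the r=6 cylinder gives a regular 12-gon of circumradius 6 (constant along its height) (area = (12/2)·6.000²·sin(360°/12) = 108.00 mm²); the r=8 cylinder at (-3, -3.5) gives a regular 12-gon of circumradius 8 (constant along its height) (area = (12/2)·8.000²·sin(360°/12) = 192.00 mm²); the cube at (-3.5, 13) is present — its section is the full 29×19 rectangle (area 551.00 mm²); After the difference (first − rest): starting from the r=6 cylinder (108.00 mm²), the r=8 cylinder at (-3, -3.5) partially overlaps it — only the 82.07 mm² overlap (of its 192.00 mm²) is removed, clipping the outline; the 29×19 cube at (-3.5, 13) misses the remaining region (no effect) — area = 25.93 mm². At z = 4.6: the r=6 cylinder contributes a regular 12-gon of circumradius 6 (area = (12/2)·6.000²·sin(360°/12) = 108.00 mm²); the cylinder at (-3, -3.5) does not reach this height (z outside [-1.5, 4.5]); the cube at (-3.5, 13) is present — its section is the full 29×19 rectangle (area 551.00 mm²); Subtracting the remaining from the first: starting from the r=6 cylinder (108.00 mm²), the 29×19 cube at (-3.5, 13) misses the remaining region (no effect) — area = 108.00 mm². Checking containment: at z = 4.6 the cross-section extends beyond the z = 4.2 cross-section by about 82.07 mm².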